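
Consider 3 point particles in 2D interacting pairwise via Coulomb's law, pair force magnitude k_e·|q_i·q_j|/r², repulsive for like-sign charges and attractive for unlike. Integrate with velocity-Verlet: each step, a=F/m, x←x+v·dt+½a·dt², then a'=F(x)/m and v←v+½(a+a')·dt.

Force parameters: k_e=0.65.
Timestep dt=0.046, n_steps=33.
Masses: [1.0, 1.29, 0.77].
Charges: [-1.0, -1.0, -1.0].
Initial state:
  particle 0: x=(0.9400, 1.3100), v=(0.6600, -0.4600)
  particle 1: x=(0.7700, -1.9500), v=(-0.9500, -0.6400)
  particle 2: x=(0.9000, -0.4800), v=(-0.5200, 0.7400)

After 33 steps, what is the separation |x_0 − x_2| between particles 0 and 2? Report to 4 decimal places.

step 0: x0=(0.9400, 1.3100) x1=(0.7700, -1.9500) x2=(0.9000, -0.4800)
step 1: x0=(0.9704, 1.2891) x1=(0.7263, -1.9797) x2=(0.8761, -0.4458)
step 2: x0=(1.0008, 1.2688) x1=(0.6825, -2.0100) x2=(0.8523, -0.4115)
step 3: x0=(1.0312, 1.2491) x1=(0.6387, -2.0408) x2=(0.8284, -0.3771)
step 4: x0=(1.0618, 1.2301) x1=(0.5948, -2.0721) x2=(0.8046, -0.3428)
step 5: x0=(1.0924, 1.2117) x1=(0.5509, -2.1038) x2=(0.7807, -0.3085)
step 6: x0=(1.1232, 1.1939) x1=(0.5069, -2.1359) x2=(0.7567, -0.2744)
step 7: x0=(1.1541, 1.1769) x1=(0.4628, -2.1684) x2=(0.7327, -0.2406)
step 8: x0=(1.1853, 1.1606) x1=(0.4187, -2.2013) x2=(0.7084, -0.2071)
step 9: x0=(1.2167, 1.1451) x1=(0.3745, -2.2345) x2=(0.6839, -0.1740)
step 10: x0=(1.2483, 1.1302) x1=(0.3303, -2.2681) x2=(0.6592, -0.1413)
step 11: x0=(1.2803, 1.1161) x1=(0.2860, -2.3019) x2=(0.6341, -0.1090)
step 12: x0=(1.3127, 1.1028) x1=(0.2417, -2.3361) x2=(0.6087, -0.0772)
step 13: x0=(1.3454, 1.0902) x1=(0.1973, -2.3705) x2=(0.5828, -0.0459)
step 14: x0=(1.3786, 1.0782) x1=(0.1528, -2.4052) x2=(0.5565, -0.0150)
step 15: x0=(1.4123, 1.0670) x1=(0.1083, -2.4402) x2=(0.5296, 0.0154)
step 16: x0=(1.4465, 1.0564) x1=(0.0638, -2.4754) x2=(0.5022, 0.0453)
step 17: x0=(1.4812, 1.0465) x1=(0.0191, -2.5108) x2=(0.4741, 0.0749)
step 18: x0=(1.5164, 1.0371) x1=(-0.0255, -2.5465) x2=(0.4455, 0.1040)
step 19: x0=(1.5522, 1.0282) x1=(-0.0703, -2.5823) x2=(0.4162, 0.1328)
step 20: x0=(1.5886, 1.0198) x1=(-0.1151, -2.6184) x2=(0.3864, 0.1614)
step 21: x0=(1.6255, 1.0119) x1=(-0.1599, -2.6546) x2=(0.3558, 0.1896)
step 22: x0=(1.6629, 1.0044) x1=(-0.2048, -2.6911) x2=(0.3247, 0.2177)
step 23: x0=(1.7009, 0.9972) x1=(-0.2497, -2.7277) x2=(0.2930, 0.2456)
step 24: x0=(1.7394, 0.9904) x1=(-0.2947, -2.7645) x2=(0.2607, 0.2733)
step 25: x0=(1.7784, 0.9838) x1=(-0.3397, -2.8014) x2=(0.2278, 0.3009)
step 26: x0=(1.8178, 0.9775) x1=(-0.3848, -2.8385) x2=(0.1944, 0.3285)
step 27: x0=(1.8577, 0.9714) x1=(-0.4299, -2.8757) x2=(0.1604, 0.3560)
step 28: x0=(1.8980, 0.9655) x1=(-0.4751, -2.9131) x2=(0.1260, 0.3835)
step 29: x0=(1.9388, 0.9599) x1=(-0.5203, -2.9506) x2=(0.0912, 0.4110)
step 30: x0=(1.9799, 0.9543) x1=(-0.5656, -2.9883) x2=(0.0558, 0.4385)
step 31: x0=(2.0214, 0.9489) x1=(-0.6108, -3.0261) x2=(0.0201, 0.4660)
step 32: x0=(2.0633, 0.9437) x1=(-0.6562, -3.0640) x2=(-0.0160, 0.4936)
step 33: x0=(2.1055, 0.9385) x1=(-0.7016, -3.1020) x2=(-0.0524, 0.5212)

2.1979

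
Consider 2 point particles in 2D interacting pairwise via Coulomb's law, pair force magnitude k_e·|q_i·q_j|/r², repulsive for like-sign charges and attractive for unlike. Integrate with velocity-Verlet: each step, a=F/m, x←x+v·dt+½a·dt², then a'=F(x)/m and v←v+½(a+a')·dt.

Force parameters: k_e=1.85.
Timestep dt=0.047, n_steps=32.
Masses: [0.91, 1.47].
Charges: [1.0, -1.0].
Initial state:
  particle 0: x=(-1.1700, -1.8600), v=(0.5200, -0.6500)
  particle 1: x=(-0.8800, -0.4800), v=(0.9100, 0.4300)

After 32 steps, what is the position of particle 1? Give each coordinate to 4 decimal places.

step 0: x0=(-1.1700, -1.8600) x1=(-0.8800, -0.4800)
step 1: x0=(-1.1453, -1.8894) x1=(-0.8374, -0.4605)
step 2: x0=(-1.1202, -1.9168) x1=(-0.7950, -0.4422)
step 3: x0=(-1.0947, -1.9423) x1=(-0.7529, -0.4252)
step 4: x0=(-1.0687, -1.9660) x1=(-0.7111, -0.4092)
step 5: x0=(-1.0424, -1.9879) x1=(-0.6695, -0.3943)
step 6: x0=(-1.0157, -2.0082) x1=(-0.6281, -0.3805)
step 7: x0=(-0.9886, -2.0270) x1=(-0.5870, -0.3676)
step 8: x0=(-0.9611, -2.0442) x1=(-0.5461, -0.3556)
step 9: x0=(-0.9333, -2.0600) x1=(-0.5054, -0.3445)
step 10: x0=(-0.9051, -2.0744) x1=(-0.4650, -0.3343)
step 11: x0=(-0.8766, -2.0875) x1=(-0.4247, -0.3249)
step 12: x0=(-0.8478, -2.0992) x1=(-0.3847, -0.3163)
step 13: x0=(-0.8186, -2.1097) x1=(-0.3448, -0.3085)
step 14: x0=(-0.7891, -2.1189) x1=(-0.3052, -0.3015)
step 15: x0=(-0.7593, -2.1269) x1=(-0.2657, -0.2953)
step 16: x0=(-0.7292, -2.1337) x1=(-0.2265, -0.2898)
step 17: x0=(-0.6987, -2.1393) x1=(-0.1875, -0.2850)
step 18: x0=(-0.6679, -2.1437) x1=(-0.1486, -0.2810)
step 19: x0=(-0.6368, -2.1470) x1=(-0.1100, -0.2777)
step 20: x0=(-0.6053, -2.1491) x1=(-0.0716, -0.2751)
step 21: x0=(-0.5736, -2.1501) x1=(-0.0333, -0.2732)
step 22: x0=(-0.5415, -2.1500) x1=(0.0047, -0.2719)
step 23: x0=(-0.5090, -2.1487) x1=(0.0425, -0.2714)
step 24: x0=(-0.4763, -2.1463) x1=(0.0801, -0.2716)
step 25: x0=(-0.4432, -2.1428) x1=(0.1176, -0.2725)
step 26: x0=(-0.4098, -2.1381) x1=(0.1548, -0.2741)
step 27: x0=(-0.3760, -2.1323) x1=(0.1918, -0.2764)
step 28: x0=(-0.3419, -2.1254) x1=(0.2286, -0.2794)
step 29: x0=(-0.3074, -2.1173) x1=(0.2651, -0.2831)
step 30: x0=(-0.2726, -2.1081) x1=(0.3014, -0.2875)
step 31: x0=(-0.2374, -2.0977) x1=(0.3376, -0.2926)
step 32: x0=(-0.2018, -2.0861) x1=(0.3734, -0.2985)

(0.3734, -0.2985)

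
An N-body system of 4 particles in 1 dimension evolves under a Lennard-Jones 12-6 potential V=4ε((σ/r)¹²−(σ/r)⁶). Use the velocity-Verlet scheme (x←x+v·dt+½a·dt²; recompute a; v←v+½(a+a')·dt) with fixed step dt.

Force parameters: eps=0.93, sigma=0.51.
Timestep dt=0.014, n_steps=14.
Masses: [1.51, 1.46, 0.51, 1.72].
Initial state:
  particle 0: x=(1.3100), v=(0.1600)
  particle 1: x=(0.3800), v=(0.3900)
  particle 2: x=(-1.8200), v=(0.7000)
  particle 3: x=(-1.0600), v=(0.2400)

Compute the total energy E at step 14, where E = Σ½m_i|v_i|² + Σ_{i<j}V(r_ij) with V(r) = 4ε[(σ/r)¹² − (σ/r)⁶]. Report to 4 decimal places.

-0.1278

step 0: x0=(1.3100) x1=(0.3800) x2=(-1.8200) x3=(-1.0600)
step 1: x0=(1.3122) x1=(0.3855) x2=(-1.8098) x3=(-1.0568)
step 2: x0=(1.3143) x1=(0.3911) x2=(-1.7987) x3=(-1.0538)
step 3: x0=(1.3164) x1=(0.3967) x2=(-1.7866) x3=(-1.0511)
step 4: x0=(1.3183) x1=(0.4025) x2=(-1.7736) x3=(-1.0487)
step 5: x0=(1.3202) x1=(0.4083) x2=(-1.7594) x3=(-1.0466)
step 6: x0=(1.3219) x1=(0.4143) x2=(-1.7441) x3=(-1.0449)
step 7: x0=(1.3236) x1=(0.4203) x2=(-1.7275) x3=(-1.0435)
step 8: x0=(1.3252) x1=(0.4264) x2=(-1.7094) x3=(-1.0425)
step 9: x0=(1.3266) x1=(0.4326) x2=(-1.6898) x3=(-1.0421)
step 10: x0=(1.3280) x1=(0.4389) x2=(-1.6686) x3=(-1.0421)
step 11: x0=(1.3293) x1=(0.4453) x2=(-1.6457) x3=(-1.0425)
step 12: x0=(1.3304) x1=(0.4519) x2=(-1.6214) x3=(-1.0434)
step 13: x0=(1.3315) x1=(0.4585) x2=(-1.5967) x3=(-1.0445)
step 14: x0=(1.3324) x1=(0.4653) x2=(-1.5743) x3=(-1.0448)
step 0 velocities: v0=(0.1600) v1=(0.3900) v2=(0.7000) v3=(0.2400)
step 0: KE=0.3048, PE=-0.4154, E=-0.1106
step 14 velocities: v0=(0.0606) v1=(0.4888) v2=(1.3234) v3=(0.0586)
step 14: KE=0.6267, PE=-0.7545, E=-0.1278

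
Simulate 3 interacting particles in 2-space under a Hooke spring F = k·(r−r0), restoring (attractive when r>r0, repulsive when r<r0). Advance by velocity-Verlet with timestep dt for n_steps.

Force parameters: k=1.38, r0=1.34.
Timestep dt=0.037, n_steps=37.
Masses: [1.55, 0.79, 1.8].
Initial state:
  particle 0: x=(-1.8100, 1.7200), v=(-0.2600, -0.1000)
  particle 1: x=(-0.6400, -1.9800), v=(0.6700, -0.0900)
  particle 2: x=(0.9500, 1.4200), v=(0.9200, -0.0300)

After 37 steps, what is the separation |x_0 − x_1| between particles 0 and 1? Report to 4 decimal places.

step 0: x0=(-1.8100, 1.7200) x1=(-0.6400, -1.9800) x2=(0.9500, 1.4200)
step 1: x0=(-1.8183, 1.7147) x1=(-0.6149, -1.9778) x2=(0.9828, 1.4178)
step 2: x0=(-1.8238, 1.7063) x1=(-0.5892, -1.9646) x2=(1.0129, 1.4135)
step 3: x0=(-1.8265, 1.6948) x1=(-0.5630, -1.9405) x2=(1.0404, 1.4071)
step 4: x0=(-1.8264, 1.6802) x1=(-0.5364, -1.9056) x2=(1.0652, 1.3986)
step 5: x0=(-1.8233, 1.6626) x1=(-0.5093, -1.8602) x2=(1.0872, 1.3881)
step 6: x0=(-1.8173, 1.6420) x1=(-0.4818, -1.8044) x2=(1.1066, 1.3755)
step 7: x0=(-1.8083, 1.6186) x1=(-0.4539, -1.7386) x2=(1.1233, 1.3611)
step 8: x0=(-1.7963, 1.5924) x1=(-0.4258, -1.6632) x2=(1.1373, 1.3448)
step 9: x0=(-1.7813, 1.5636) x1=(-0.3975, -1.5786) x2=(1.1486, 1.3267)
step 10: x0=(-1.7634, 1.5324) x1=(-0.3690, -1.4854) x2=(1.1573, 1.3069)
step 11: x0=(-1.7425, 1.4987) x1=(-0.3404, -1.3839) x2=(1.1634, 1.2856)
step 12: x0=(-1.7187, 1.4629) x1=(-0.3117, -1.2749) x2=(1.1669, 1.2628)
step 13: x0=(-1.6920, 1.4251) x1=(-0.2830, -1.1588) x2=(1.1680, 1.2387)
step 14: x0=(-1.6626, 1.3854) x1=(-0.2543, -1.0364) x2=(1.1667, 1.2134)
step 15: x0=(-1.6304, 1.3441) x1=(-0.2257, -0.9083) x2=(1.1630, 1.1870)
step 16: x0=(-1.5956, 1.3013) x1=(-0.1972, -0.7752) x2=(1.1572, 1.1596)
step 17: x0=(-1.5583, 1.2573) x1=(-0.1688, -0.6378) x2=(1.1493, 1.1315)
step 18: x0=(-1.5186, 1.2122) x1=(-0.1406, -0.4968) x2=(1.1394, 1.1027)
step 19: x0=(-1.4767, 1.1662) x1=(-0.1127, -0.3529) x2=(1.1276, 1.0734)
step 20: x0=(-1.4326, 1.1195) x1=(-0.0850, -0.2067) x2=(1.1142, 1.0437)
step 21: x0=(-1.3866, 1.0723) x1=(-0.0576, -0.0589) x2=(1.0992, 1.0137)
step 22: x0=(-1.3388, 1.0248) x1=(-0.0305, 0.0899) x2=(1.0827, 0.9836)
step 23: x0=(-1.2894, 0.9770) x1=(-0.0038, 0.2392) x2=(1.0651, 0.9534)
step 24: x0=(-1.2387, 0.9291) x1=(0.0225, 0.3886) x2=(1.0465, 0.9233)
step 25: x0=(-1.1867, 0.8813) x1=(0.0483, 0.5378) x2=(1.0271, 0.8933)
step 26: x0=(-1.1337, 0.8334) x1=(0.0736, 0.6867) x2=(1.0070, 0.8634)
step 27: x0=(-1.0800, 0.7856) x1=(0.0983, 0.8355) x2=(0.9865, 0.8335)
step 28: x0=(-1.0255, 0.7378) x1=(0.1223, 0.9842) x2=(0.9657, 0.8036)
step 29: x0=(-0.9704, 0.6900) x1=(0.1456, 1.1333) x2=(0.9447, 0.7736)
step 30: x0=(-0.9148, 0.6421) x1=(0.1682, 1.2829) x2=(0.9236, 0.7434)
step 31: x0=(-0.8587, 0.5942) x1=(0.1901, 1.4333) x2=(0.9022, 0.7129)
step 32: x0=(-0.8021, 0.5464) x1=(0.2115, 1.5841) x2=(0.8807, 0.6821)
step 33: x0=(-0.7449, 0.4987) x1=(0.2323, 1.7352) x2=(0.8589, 0.6511)
step 34: x0=(-0.6872, 0.4512) x1=(0.2528, 1.8861) x2=(0.8370, 0.6200)
step 35: x0=(-0.6290, 0.4042) x1=(0.2728, 2.0360) x2=(0.8147, 0.5890)
step 36: x0=(-0.5704, 0.3577) x1=(0.2923, 2.1844) x2=(0.7923, 0.5581)
step 37: x0=(-0.5114, 0.3120) x1=(0.3114, 2.3306) x2=(0.7698, 0.5275)

2.1798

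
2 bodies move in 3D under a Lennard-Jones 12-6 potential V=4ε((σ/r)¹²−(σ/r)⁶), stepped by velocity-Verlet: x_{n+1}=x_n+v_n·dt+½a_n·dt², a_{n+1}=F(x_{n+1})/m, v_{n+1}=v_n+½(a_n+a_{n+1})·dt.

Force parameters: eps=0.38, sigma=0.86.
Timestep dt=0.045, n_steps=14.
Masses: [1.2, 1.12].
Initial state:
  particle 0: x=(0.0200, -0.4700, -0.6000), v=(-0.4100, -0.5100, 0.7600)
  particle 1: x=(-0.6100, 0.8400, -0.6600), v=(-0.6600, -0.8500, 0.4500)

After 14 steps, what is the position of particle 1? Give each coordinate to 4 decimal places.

step 0: x0=(0.0200, -0.4700, -0.6000) x1=(-0.6100, 0.8400, -0.6600)
step 1: x0=(0.0015, -0.4928, -0.5658) x1=(-0.6396, 0.8016, -0.6397)
step 2: x0=(-0.0173, -0.5151, -0.5316) x1=(-0.6690, 0.7627, -0.6195)
step 3: x0=(-0.0362, -0.5371, -0.4975) x1=(-0.6982, 0.7234, -0.5991)
step 4: x0=(-0.0553, -0.5587, -0.4634) x1=(-0.7271, 0.6837, -0.5788)
step 5: x0=(-0.0747, -0.5798, -0.4293) x1=(-0.7558, 0.6435, -0.5584)
step 6: x0=(-0.0944, -0.6005, -0.3953) x1=(-0.7843, 0.6028, -0.5380)
step 7: x0=(-0.1143, -0.6208, -0.3613) x1=(-0.8124, 0.5617, -0.5175)
step 8: x0=(-0.1344, -0.6405, -0.3274) x1=(-0.8403, 0.5200, -0.4969)
step 9: x0=(-0.1549, -0.6597, -0.2936) x1=(-0.8678, 0.4777, -0.4763)
step 10: x0=(-0.1758, -0.6784, -0.2599) x1=(-0.8949, 0.4349, -0.4555)
step 11: x0=(-0.1970, -0.6965, -0.2262) x1=(-0.9217, 0.3915, -0.4347)
step 12: x0=(-0.2186, -0.7140, -0.1927) x1=(-0.9480, 0.3474, -0.4137)
step 13: x0=(-0.2407, -0.7309, -0.1593) x1=(-0.9738, 0.3026, -0.3926)
step 14: x0=(-0.2632, -0.7470, -0.1261) x1=(-0.9991, 0.2571, -0.3713)

(-0.9991, 0.2571, -0.3713)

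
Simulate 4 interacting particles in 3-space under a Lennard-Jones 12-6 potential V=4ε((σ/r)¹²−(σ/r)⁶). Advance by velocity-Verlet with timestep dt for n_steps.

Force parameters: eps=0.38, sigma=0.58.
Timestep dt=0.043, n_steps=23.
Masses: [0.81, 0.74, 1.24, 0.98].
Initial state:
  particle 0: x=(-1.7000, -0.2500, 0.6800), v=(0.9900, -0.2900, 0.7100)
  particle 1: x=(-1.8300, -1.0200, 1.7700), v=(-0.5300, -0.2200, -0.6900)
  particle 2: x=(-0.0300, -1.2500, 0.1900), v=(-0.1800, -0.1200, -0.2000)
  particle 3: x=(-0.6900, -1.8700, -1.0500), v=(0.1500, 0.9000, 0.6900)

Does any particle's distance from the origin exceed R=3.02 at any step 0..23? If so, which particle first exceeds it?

step 0: x0=(-1.7000, -0.2500, 0.6800) x1=(-1.8300, -1.0200, 1.7700) x2=(-0.0300, -1.2500, 0.1900) x3=(-0.6900, -1.8700, -1.0500)
step 1: x0=(-1.6574, -0.2625, 0.7106) x1=(-1.8528, -1.0294, 1.7403) x2=(-0.0377, -1.2552, 0.1814) x3=(-0.6835, -1.8313, -1.0203)
step 2: x0=(-1.6149, -0.2751, 0.7412) x1=(-1.8755, -1.0388, 1.7105) x2=(-0.0455, -1.2603, 0.1728) x3=(-0.6771, -1.7926, -0.9906)
step 3: x0=(-1.5723, -0.2878, 0.7720) x1=(-1.8983, -1.0480, 1.6805) x2=(-0.0533, -1.2655, 0.1641) x3=(-0.6706, -1.7538, -0.9608)
step 4: x0=(-1.5299, -0.3006, 0.8029) x1=(-1.9209, -1.0571, 1.6504) x2=(-0.0611, -1.2707, 0.1554) x3=(-0.6640, -1.7151, -0.9310)
step 5: x0=(-1.4874, -0.3135, 0.8340) x1=(-1.9435, -1.0661, 1.6201) x2=(-0.0690, -1.2760, 0.1466) x3=(-0.6575, -1.6763, -0.9011)
step 6: x0=(-1.4451, -0.3266, 0.8652) x1=(-1.9660, -1.0749, 1.5897) x2=(-0.0769, -1.2812, 0.1378) x3=(-0.6508, -1.6374, -0.8711)
step 7: x0=(-1.4029, -0.3399, 0.8966) x1=(-1.9884, -1.0836, 1.5590) x2=(-0.0849, -1.2865, 0.1288) x3=(-0.6441, -1.5985, -0.8410)
step 8: x0=(-1.3607, -0.3533, 0.9281) x1=(-2.0106, -1.0920, 1.5282) x2=(-0.0929, -1.2918, 0.1197) x3=(-0.6373, -1.5596, -0.8106)
step 9: x0=(-1.3188, -0.3670, 0.9598) x1=(-2.0326, -1.1002, 1.4973) x2=(-0.1011, -1.2972, 0.1104) x3=(-0.6304, -1.5205, -0.7801)
step 10: x0=(-1.2770, -0.3808, 0.9915) x1=(-2.0544, -1.1082, 1.4661) x2=(-0.1095, -1.3027, 0.1009) x3=(-0.6232, -1.4814, -0.7491)
step 11: x0=(-1.2354, -0.3948, 1.0234) x1=(-2.0761, -1.1161, 1.4349) x2=(-0.1181, -1.3082, 0.0910) x3=(-0.6158, -1.4422, -0.7177)
step 12: x0=(-1.1939, -0.4090, 1.0554) x1=(-2.0975, -1.1238, 1.4036) x2=(-0.1271, -1.3138, 0.0805) x3=(-0.6079, -1.4029, -0.6856)
step 13: x0=(-1.1526, -0.4233, 1.0874) x1=(-2.1188, -1.1313, 1.3722) x2=(-0.1365, -1.3194, 0.0693) x3=(-0.5995, -1.3634, -0.6526)
step 14: x0=(-1.1114, -0.4377, 1.1194) x1=(-2.1399, -1.1388, 1.3407) x2=(-0.1465, -1.3252, 0.0571) x3=(-0.5902, -1.3239, -0.6183)
step 15: x0=(-1.0703, -0.4523, 1.1514) x1=(-2.1609, -1.1461, 1.3093) x2=(-0.1575, -1.3309, 0.0436) x3=(-0.5798, -1.2844, -0.5822)
step 16: x0=(-1.0293, -0.4669, 1.1834) x1=(-2.1818, -1.1534, 1.2778) x2=(-0.1698, -1.3365, 0.0282) x3=(-0.5678, -1.2450, -0.5438)
step 17: x0=(-0.9883, -0.4815, 1.2155) x1=(-2.2025, -1.1606, 1.2463) x2=(-0.1833, -1.3418, 0.0110) x3=(-0.5542, -1.2061, -0.5031)
step 18: x0=(-0.9475, -0.4962, 1.2475) x1=(-2.2232, -1.1678, 1.2148) x2=(-0.1966, -1.3471, -0.0060) x3=(-0.5408, -1.1670, -0.4627)
step 19: x0=(-0.9066, -0.5110, 1.2794) x1=(-2.2439, -1.1750, 1.1832) x2=(-0.2032, -1.3560, -0.0139) x3=(-0.5361, -1.1234, -0.4337)
step 20: x0=(-0.8658, -0.5258, 1.3114) x1=(-2.2644, -1.1821, 1.1517) x2=(-0.1981, -1.3730, -0.0071) x3=(-0.5461, -1.0695, -0.4233)
step 21: x0=(-0.8251, -0.5406, 1.3433) x1=(-2.2850, -1.1892, 1.1202) x2=(-0.1904, -1.3923, 0.0028) x3=(-0.5594, -1.0128, -0.4168)
step 22: x0=(-0.7843, -0.5555, 1.3751) x1=(-2.3055, -1.1963, 1.0887) x2=(-0.1836, -1.4107, 0.0118) x3=(-0.5716, -0.9572, -0.4090)
step 23: x0=(-0.7436, -0.5703, 1.4070) x1=(-2.3260, -1.2034, 1.0572) x2=(-0.1780, -1.4276, 0.0193) x3=(-0.5822, -0.9034, -0.3995)

no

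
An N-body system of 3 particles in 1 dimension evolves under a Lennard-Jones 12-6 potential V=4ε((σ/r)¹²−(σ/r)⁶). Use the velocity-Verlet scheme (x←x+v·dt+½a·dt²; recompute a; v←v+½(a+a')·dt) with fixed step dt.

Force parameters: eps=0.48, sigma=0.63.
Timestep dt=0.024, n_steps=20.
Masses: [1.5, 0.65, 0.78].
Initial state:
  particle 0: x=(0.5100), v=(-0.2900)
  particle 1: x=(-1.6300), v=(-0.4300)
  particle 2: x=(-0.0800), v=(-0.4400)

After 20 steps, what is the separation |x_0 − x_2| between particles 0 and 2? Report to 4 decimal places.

1.6822

step 0: x0=(0.5100) x1=(-1.6300) x2=(-0.0800)
step 1: x0=(0.5140) x1=(-1.6403) x2=(-0.1116)
step 2: x0=(0.5259) x1=(-1.6506) x2=(-0.1586)
step 3: x0=(0.5388) x1=(-1.6608) x2=(-0.2073)
step 4: x0=(0.5510) x1=(-1.6710) x2=(-0.2549)
step 5: x0=(0.5626) x1=(-1.6811) x2=(-0.3012)
step 6: x0=(0.5736) x1=(-1.6912) x2=(-0.3465)
step 7: x0=(0.5842) x1=(-1.7011) x2=(-0.3912)
step 8: x0=(0.5945) x1=(-1.7110) x2=(-0.4354)
step 9: x0=(0.6047) x1=(-1.7208) x2=(-0.4793)
step 10: x0=(0.6146) x1=(-1.7304) x2=(-0.5230)
step 11: x0=(0.6245) x1=(-1.7398) x2=(-0.5667)
step 12: x0=(0.6343) x1=(-1.7491) x2=(-0.6104)
step 13: x0=(0.6441) x1=(-1.7581) x2=(-0.6541)
step 14: x0=(0.6538) x1=(-1.7668) x2=(-0.6981)
step 15: x0=(0.6634) x1=(-1.7752) x2=(-0.7422)
step 16: x0=(0.6731) x1=(-1.7831) x2=(-0.7868)
step 17: x0=(0.6827) x1=(-1.7904) x2=(-0.8317)
step 18: x0=(0.6923) x1=(-1.7970) x2=(-0.8772)
step 19: x0=(0.7019) x1=(-1.8027) x2=(-0.9235)
step 20: x0=(0.7115) x1=(-1.8072) x2=(-0.9707)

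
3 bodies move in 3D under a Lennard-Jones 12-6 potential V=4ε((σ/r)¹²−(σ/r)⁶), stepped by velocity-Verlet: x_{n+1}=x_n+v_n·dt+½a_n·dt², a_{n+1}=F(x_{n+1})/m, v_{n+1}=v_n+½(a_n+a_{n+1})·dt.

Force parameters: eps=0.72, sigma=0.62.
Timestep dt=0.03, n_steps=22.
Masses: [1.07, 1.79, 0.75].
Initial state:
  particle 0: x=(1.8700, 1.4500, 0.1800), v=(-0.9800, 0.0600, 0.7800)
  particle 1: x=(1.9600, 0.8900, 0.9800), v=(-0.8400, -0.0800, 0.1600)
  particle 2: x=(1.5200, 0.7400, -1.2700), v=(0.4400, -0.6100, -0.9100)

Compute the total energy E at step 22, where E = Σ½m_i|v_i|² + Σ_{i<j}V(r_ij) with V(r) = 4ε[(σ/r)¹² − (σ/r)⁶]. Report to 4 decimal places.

step 0: x0=(1.8700, 1.4500, 0.1800) x1=(1.9600, 0.8900, 0.9800) x2=(1.5200, 0.7400, -1.2700)
step 1: x0=(1.8406, 1.4516, 0.2037) x1=(1.9348, 0.8877, 0.9846) x2=(1.5332, 0.7217, -1.2973)
step 2: x0=(1.8114, 1.4526, 0.2282) x1=(1.9095, 0.8858, 0.9888) x2=(1.5464, 0.7034, -1.3245)
step 3: x0=(1.7822, 1.4530, 0.2534) x1=(1.8842, 0.8842, 0.9925) x2=(1.5596, 0.6852, -1.3518)
step 4: x0=(1.7531, 1.4528, 0.2794) x1=(1.8588, 0.8830, 0.9957) x2=(1.5728, 0.6669, -1.3790)
step 5: x0=(1.7242, 1.4519, 0.3063) x1=(1.8333, 0.8822, 0.9983) x2=(1.5861, 0.6486, -1.4062)
step 6: x0=(1.6954, 1.4500, 0.3343) x1=(1.8077, 0.8819, 1.0003) x2=(1.5993, 0.6304, -1.4333)
step 7: x0=(1.6668, 1.4473, 0.3634) x1=(1.7820, 0.8823, 1.0017) x2=(1.6125, 0.6122, -1.4605)
step 8: x0=(1.6385, 1.4434, 0.3937) x1=(1.7562, 0.8832, 1.0022) x2=(1.6257, 0.5939, -1.4877)
step 9: x0=(1.6104, 1.4382, 0.4255) x1=(1.7302, 0.8850, 1.0020) x2=(1.6389, 0.5757, -1.5148)
step 10: x0=(1.5826, 1.4315, 0.4588) x1=(1.7040, 0.8876, 1.0008) x2=(1.6522, 0.5574, -1.5420)
step 11: x0=(1.5552, 1.4232, 0.4937) x1=(1.6776, 0.8913, 0.9986) x2=(1.6654, 0.5392, -1.5691)
step 12: x0=(1.5282, 1.4133, 0.5301) x1=(1.6509, 0.8958, 0.9956) x2=(1.6786, 0.5210, -1.5962)
step 13: x0=(1.5013, 1.4028, 0.5670) x1=(1.6242, 0.9007, 0.9922) x2=(1.6918, 0.5028, -1.6233)
step 14: x0=(1.4737, 1.3951, 0.6017) x1=(1.5979, 0.9040, 0.9903) x2=(1.7050, 0.4845, -1.6505)
step 15: x0=(1.4437, 1.3972, 0.6284) x1=(1.5731, 0.9013, 0.9930) x2=(1.7183, 0.4663, -1.6776)
step 16: x0=(1.4099, 1.4134, 0.6449) x1=(1.5505, 0.8903, 1.0018) x2=(1.7315, 0.4481, -1.7047)
step 17: x0=(1.3743, 1.4368, 0.6564) x1=(1.5290, 0.8750, 1.0136) x2=(1.7447, 0.4299, -1.7318)
step 18: x0=(1.3383, 1.4613, 0.6673) x1=(1.5077, 0.8590, 1.0259) x2=(1.7579, 0.4116, -1.7589)
step 19: x0=(1.3027, 1.4845, 0.6789) x1=(1.4862, 0.8438, 1.0376) x2=(1.7711, 0.3934, -1.7860)
step 20: x0=(1.2677, 1.5057, 0.6916) x1=(1.4644, 0.8297, 1.0487) x2=(1.7844, 0.3752, -1.8131)
step 21: x0=(1.2332, 1.5250, 0.7053) x1=(1.4422, 0.8168, 1.0592) x2=(1.7976, 0.3570, -1.8402)
step 22: x0=(1.1992, 1.5425, 0.7200) x1=(1.4197, 0.8050, 1.0692) x2=(1.8108, 0.3388, -1.8673)
step 0 velocities: v0=(-0.9800, 0.0600, 0.7800) v1=(-0.8400, -0.0800, 0.1600) v2=(0.4400, -0.6100, -0.9100)
step 0: KE=2.0241, PE=-0.1813, E=1.8428
step 22 velocities: v0=(-1.1234, 0.5559, 0.5008) v1=(-0.7545, -0.3775, 0.3242) v2=(0.4406, -0.6074, -0.9034)
step 22: KE=2.2230, PE=-0.3792, E=1.8438

1.8438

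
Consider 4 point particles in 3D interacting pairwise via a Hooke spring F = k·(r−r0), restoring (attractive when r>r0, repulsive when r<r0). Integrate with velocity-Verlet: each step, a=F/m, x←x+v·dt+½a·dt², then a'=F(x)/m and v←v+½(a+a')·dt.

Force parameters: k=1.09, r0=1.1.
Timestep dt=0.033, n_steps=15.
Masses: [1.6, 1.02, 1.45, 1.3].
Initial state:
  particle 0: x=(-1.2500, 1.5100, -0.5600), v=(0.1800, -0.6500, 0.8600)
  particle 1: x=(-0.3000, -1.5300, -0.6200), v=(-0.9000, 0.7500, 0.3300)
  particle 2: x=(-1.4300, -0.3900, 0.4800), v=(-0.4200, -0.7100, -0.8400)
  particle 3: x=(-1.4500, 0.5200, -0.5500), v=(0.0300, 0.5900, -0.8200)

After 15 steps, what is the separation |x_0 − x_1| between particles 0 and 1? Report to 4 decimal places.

step 0: x0=(-1.2500, 1.5100, -0.5600) x1=(-0.3000, -1.5300, -0.6200) x2=(-1.4300, -0.3900, 0.4800) x3=(-1.4500, 0.5200, -0.5500)
step 1: x0=(-1.2439, 1.4875, -0.5314) x1=(-0.3307, -1.5032, -0.6088) x2=(-1.4436, -0.4132, 0.4518) x3=(-1.4487, 0.5388, -0.5770)
step 2: x0=(-1.2373, 1.4630, -0.5026) x1=(-0.3633, -1.4723, -0.5970) x2=(-1.4568, -0.4358, 0.4226) x3=(-1.4470, 0.5564, -0.6038)
step 3: x0=(-1.2304, 1.4365, -0.4734) x1=(-0.3978, -1.4375, -0.5846) x2=(-1.4695, -0.4578, 0.3926) x3=(-1.4447, 0.5727, -0.6304)
step 4: x0=(-1.2232, 1.4081, -0.4439) x1=(-0.4339, -1.3990, -0.5718) x2=(-1.4818, -0.4792, 0.3617) x3=(-1.4420, 0.5876, -0.6568)
step 5: x0=(-1.2156, 1.3779, -0.4142) x1=(-0.4716, -1.3569, -0.5586) x2=(-1.4937, -0.4999, 0.3301) x3=(-1.4389, 0.6011, -0.6829)
step 6: x0=(-1.2078, 1.3460, -0.3842) x1=(-0.5108, -1.3115, -0.5450) x2=(-1.5052, -0.5198, 0.2977) x3=(-1.4354, 0.6133, -0.7088)
step 7: x0=(-1.1997, 1.3125, -0.3540) x1=(-0.5513, -1.2628, -0.5311) x2=(-1.5164, -0.5390, 0.2646) x3=(-1.4316, 0.6241, -0.7345)
step 8: x0=(-1.1913, 1.2774, -0.3236) x1=(-0.5930, -1.2111, -0.5170) x2=(-1.5272, -0.5574, 0.2310) x3=(-1.4275, 0.6336, -0.7600)
step 9: x0=(-1.1828, 1.2409, -0.2930) x1=(-0.6358, -1.1566, -0.5027) x2=(-1.5378, -0.5750, 0.1968) x3=(-1.4232, 0.6418, -0.7853)
step 10: x0=(-1.1741, 1.2029, -0.2622) x1=(-0.6795, -1.0996, -0.4883) x2=(-1.5481, -0.5917, 0.1620) x3=(-1.4186, 0.6487, -0.8103)
step 11: x0=(-1.1652, 1.1636, -0.2312) x1=(-0.7239, -1.0402, -0.4739) x2=(-1.5582, -0.6075, 0.1269) x3=(-1.4139, 0.6544, -0.8351)
step 12: x0=(-1.1562, 1.1231, -0.2000) x1=(-0.7690, -0.9786, -0.4595) x2=(-1.5681, -0.6224, 0.0914) x3=(-1.4091, 0.6590, -0.8596)
step 13: x0=(-1.1471, 1.0814, -0.1687) x1=(-0.8145, -0.9152, -0.4452) x2=(-1.5778, -0.6364, 0.0556) x3=(-1.4041, 0.6625, -0.8840)
step 14: x0=(-1.1380, 1.0386, -0.1372) x1=(-0.8602, -0.8500, -0.4310) x2=(-1.5875, -0.6495, 0.0195) x3=(-1.3990, 0.6650, -0.9081)
step 15: x0=(-1.1289, 0.9948, -0.1057) x1=(-0.9062, -0.7834, -0.4170) x2=(-1.5972, -0.6617, -0.0168) x3=(-1.3939, 0.6666, -0.9319)

1.8189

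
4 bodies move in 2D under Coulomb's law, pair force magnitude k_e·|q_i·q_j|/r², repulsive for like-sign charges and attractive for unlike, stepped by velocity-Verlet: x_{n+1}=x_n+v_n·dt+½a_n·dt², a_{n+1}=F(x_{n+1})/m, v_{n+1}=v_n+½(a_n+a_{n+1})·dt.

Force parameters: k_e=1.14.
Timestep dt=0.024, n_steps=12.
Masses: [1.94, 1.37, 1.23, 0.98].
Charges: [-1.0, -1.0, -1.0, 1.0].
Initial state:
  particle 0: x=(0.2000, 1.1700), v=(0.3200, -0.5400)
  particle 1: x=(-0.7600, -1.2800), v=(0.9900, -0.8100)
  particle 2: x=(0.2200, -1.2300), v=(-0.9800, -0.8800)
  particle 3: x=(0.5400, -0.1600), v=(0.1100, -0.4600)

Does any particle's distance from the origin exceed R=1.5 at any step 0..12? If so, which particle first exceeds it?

step 0: x0=(0.2000, 1.1700) x1=(-0.7600, -1.2800) x2=(0.2200, -1.2300) x3=(0.5400, -0.1600)
step 1: x0=(0.2077, 1.1570) x1=(-0.7364, -1.2994) x2=(0.1968, -1.2509) x3=(0.5424, -0.1712)
step 2: x0=(0.2155, 1.1439) x1=(-0.7133, -1.3188) x2=(0.1744, -1.2716) x3=(0.5444, -0.1827)
step 3: x0=(0.2233, 1.1308) x1=(-0.6907, -1.3382) x2=(0.1527, -1.2918) x3=(0.5460, -0.1945)
step 4: x0=(0.2312, 1.1176) x1=(-0.6687, -1.3576) x2=(0.1320, -1.3118) x3=(0.5472, -0.2066)
step 5: x0=(0.2392, 1.1043) x1=(-0.6473, -1.3770) x2=(0.1122, -1.3315) x3=(0.5479, -0.2189)
step 6: x0=(0.2472, 1.0909) x1=(-0.6266, -1.3964) x2=(0.0934, -1.3508) x3=(0.5483, -0.2315)
step 7: x0=(0.2553, 1.0775) x1=(-0.6068, -1.4158) x2=(0.0758, -1.3698) x3=(0.5481, -0.2443)
step 8: x0=(0.2634, 1.0640) x1=(-0.5879, -1.4351) x2=(0.0595, -1.3885) x3=(0.5476, -0.2573)
step 9: x0=(0.2716, 1.0504) x1=(-0.5700, -1.4545) x2=(0.0446, -1.4069) x3=(0.5466, -0.2706)
step 10: x0=(0.2799, 1.0367) x1=(-0.5532, -1.4740) x2=(0.0312, -1.4249) x3=(0.5452, -0.2841)
step 11: x0=(0.2882, 1.0230) x1=(-0.5378, -1.4934) x2=(0.0194, -1.4426) x3=(0.5434, -0.2978)
step 12: x0=(0.2966, 1.0091) x1=(-0.5237, -1.5130) x2=(0.0095, -1.4599) x3=(0.5412, -0.3118)

yes, particle 1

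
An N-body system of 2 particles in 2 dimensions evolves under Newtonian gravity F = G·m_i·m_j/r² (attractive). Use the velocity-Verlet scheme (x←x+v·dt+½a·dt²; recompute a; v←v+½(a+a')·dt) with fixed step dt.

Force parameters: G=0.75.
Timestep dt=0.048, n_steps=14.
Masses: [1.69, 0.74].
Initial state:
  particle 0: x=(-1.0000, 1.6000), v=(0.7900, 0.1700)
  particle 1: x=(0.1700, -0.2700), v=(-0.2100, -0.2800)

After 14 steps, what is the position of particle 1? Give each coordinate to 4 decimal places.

step 0: x0=(-1.0000, 1.6000) x1=(0.1700, -0.2700)
step 1: x0=(-0.9620, 1.6080) x1=(0.1598, -0.2832)
step 2: x0=(-0.9239, 1.6159) x1=(0.1492, -0.2959)
step 3: x0=(-0.8856, 1.6235) x1=(0.1384, -0.3080)
step 4: x0=(-0.8473, 1.6308) x1=(0.1272, -0.3196)
step 5: x0=(-0.8088, 1.6379) x1=(0.1158, -0.3306)
step 6: x0=(-0.7701, 1.6448) x1=(0.1042, -0.3411)
step 7: x0=(-0.7314, 1.6514) x1=(0.0922, -0.3510)
step 8: x0=(-0.6926, 1.6578) x1=(0.0801, -0.3604)
step 9: x0=(-0.6537, 1.6639) x1=(0.0677, -0.3691)
step 10: x0=(-0.6146, 1.6697) x1=(0.0551, -0.3773)
step 11: x0=(-0.5755, 1.6753) x1=(0.0423, -0.3849)
step 12: x0=(-0.5363, 1.6807) x1=(0.0294, -0.3918)
step 13: x0=(-0.4971, 1.6857) x1=(0.0162, -0.3982)
step 14: x0=(-0.4578, 1.6905) x1=(0.0030, -0.4039)

(0.0030, -0.4039)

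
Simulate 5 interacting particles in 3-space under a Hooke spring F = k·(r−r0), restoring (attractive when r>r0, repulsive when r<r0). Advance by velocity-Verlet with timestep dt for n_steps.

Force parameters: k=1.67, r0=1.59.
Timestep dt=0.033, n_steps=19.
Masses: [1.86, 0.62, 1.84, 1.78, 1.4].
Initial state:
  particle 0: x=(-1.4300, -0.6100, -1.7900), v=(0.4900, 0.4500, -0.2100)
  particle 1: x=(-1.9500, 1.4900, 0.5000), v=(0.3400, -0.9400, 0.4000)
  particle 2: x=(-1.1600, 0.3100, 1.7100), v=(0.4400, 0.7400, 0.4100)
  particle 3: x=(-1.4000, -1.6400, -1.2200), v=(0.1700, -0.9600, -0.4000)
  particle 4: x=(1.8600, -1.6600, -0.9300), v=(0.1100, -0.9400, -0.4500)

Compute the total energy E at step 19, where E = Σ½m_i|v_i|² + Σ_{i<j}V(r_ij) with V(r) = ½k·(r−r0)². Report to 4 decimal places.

step 0: x0=(-1.4300, -0.6100, -1.7900) x1=(-1.9500, 1.4900, 0.5000) x2=(-1.1600, 0.3100, 1.7100) x3=(-1.4000, -1.6400, -1.2200) x4=(1.8600, -1.6600, -0.9300)
step 1: x0=(-1.4130, -0.5945, -1.7953) x1=(-1.9339, 1.4514, 0.5089) x2=(-1.1447, 0.3331, 1.7208) x3=(-1.3936, -1.6704, -1.2317) x4=(1.8584, -1.6884, -0.9435)
step 2: x0=(-1.3943, -0.5778, -1.7972) x1=(-1.9082, 1.3980, 0.5092) x2=(-1.1279, 0.3534, 1.7262) x3=(-1.3857, -1.6983, -1.2404) x4=(1.8463, -1.7115, -0.9543)
step 3: x0=(-1.3740, -0.5599, -1.7958) x1=(-1.8731, 1.3301, 0.5008) x2=(-1.1096, 0.3709, 1.7262) x3=(-1.3762, -1.7235, -1.2461) x4=(1.8240, -1.7292, -0.9623)
step 4: x0=(-1.3521, -0.5410, -1.7911) x1=(-1.8289, 1.2483, 0.4837) x2=(-1.0897, 0.3854, 1.7207) x3=(-1.3652, -1.7461, -1.2489) x4=(1.7915, -1.7417, -0.9675)
step 5: x0=(-1.3286, -0.5212, -1.7831) x1=(-1.7760, 1.1532, 0.4581) x2=(-1.0683, 0.3969, 1.7098) x3=(-1.3528, -1.7660, -1.2486) x4=(1.7492, -1.7489, -0.9700)
step 6: x0=(-1.3035, -0.5006, -1.7719) x1=(-1.7150, 1.0457, 0.4243) x2=(-1.0455, 0.4053, 1.6936) x3=(-1.3388, -1.7833, -1.2456) x4=(1.6973, -1.7509, -0.9697)
step 7: x0=(-1.2769, -0.4793, -1.7575) x1=(-1.6463, 0.9266, 0.3825) x2=(-1.0213, 0.4107, 1.6721) x3=(-1.3234, -1.7980, -1.2397) x4=(1.6364, -1.7480, -0.9668)
step 8: x0=(-1.2488, -0.4575, -1.7402) x1=(-1.5706, 0.7969, 0.3332) x2=(-0.9956, 0.4129, 1.6456) x3=(-1.3065, -1.8102, -1.2311) x4=(1.5668, -1.7402, -0.9612)
step 9: x0=(-1.2193, -0.4353, -1.7200) x1=(-1.4886, 0.6577, 0.2769) x2=(-0.9687, 0.4121, 1.6141) x3=(-1.2883, -1.8199, -1.2199) x4=(1.4890, -1.7278, -0.9532)
step 10: x0=(-1.1885, -0.4129, -1.6972) x1=(-1.4010, 0.5101, 0.2143) x2=(-0.9405, 0.4082, 1.5778) x3=(-1.2688, -1.8273, -1.2062) x4=(1.4037, -1.7111, -0.9427)
step 11: x0=(-1.1564, -0.3903, -1.6718) x1=(-1.3084, 0.3552, 0.1462) x2=(-0.9112, 0.4015, 1.5369) x3=(-1.2481, -1.8324, -1.1902) x4=(1.3114, -1.6903, -0.9300)
step 12: x0=(-1.1231, -0.3676, -1.6442) x1=(-1.2116, 0.1942, 0.0734) x2=(-0.8808, 0.3918, 1.4916) x3=(-1.2262, -1.8355, -1.1720) x4=(1.2129, -1.6657, -0.9152)
step 13: x0=(-1.0887, -0.3450, -1.6145) x1=(-1.1113, 0.0282, -0.0030) x2=(-0.8495, 0.3794, 1.4419) x3=(-1.2032, -1.8365, -1.1518) x4=(1.1087, -1.6378, -0.8985)
step 14: x0=(-1.0533, -0.3226, -1.5830) x1=(-1.0081, -0.1416, -0.0820) x2=(-0.8175, 0.3644, 1.3882) x3=(-1.1793, -1.8359, -1.1298) x4=(0.9998, -1.6068, -0.8800)
step 15: x0=(-1.0171, -0.3003, -1.5499) x1=(-0.9027, -0.3142, -0.1623) x2=(-0.7847, 0.3469, 1.3306) x3=(-1.1545, -1.8336, -1.1061) x4=(0.8867, -1.5731, -0.8599)
step 16: x0=(-0.9802, -0.2781, -1.5155) x1=(-0.7957, -0.4883, -0.2429) x2=(-0.7514, 0.3269, 1.2692) x3=(-1.1289, -1.8299, -1.0810) x4=(0.7703, -1.5371, -0.8384)
step 17: x0=(-0.9427, -0.2560, -1.4800) x1=(-0.6878, -0.6631, -0.3227) x2=(-0.7175, 0.3046, 1.2042) x3=(-1.1029, -1.8250, -1.0546) x4=(0.6514, -1.4992, -0.8157)
step 18: x0=(-0.9049, -0.2339, -1.4435) x1=(-0.5793, -0.8376, -0.4009) x2=(-0.6834, 0.2801, 1.1359) x3=(-1.0765, -1.8190, -1.0271) x4=(0.5309, -1.4598, -0.7919)
step 19: x0=(-0.8667, -0.2117, -1.4061) x1=(-0.4709, -1.0109, -0.4768) x2=(-0.6489, 0.2534, 1.0645) x3=(-1.0499, -1.8122, -0.9988) x4=(0.4094, -1.4192, -0.7674)
step 0 velocities: v0=(0.4900, 0.4500, -0.2100) v1=(0.3400, -0.9400, 0.4000) v2=(0.4400, 0.7400, 0.4100) v3=(0.1700, -0.9600, -0.4000) v4=(0.1100, -0.9400, -0.4500)
step 0: KE=3.4056, PE=35.3466, E=38.7523
step 19 velocities: v0=(1.1593, 0.6730, 1.1452) v1=(3.2759, -5.2239, -2.2594) v2=(1.0470, -0.8394, -2.2087) v3=(0.8033, 0.2157, 0.8700) v4=(-3.6825, 1.2418, 0.7542)
step 19: KE=34.6640, PE=4.0421, E=38.7060

38.7060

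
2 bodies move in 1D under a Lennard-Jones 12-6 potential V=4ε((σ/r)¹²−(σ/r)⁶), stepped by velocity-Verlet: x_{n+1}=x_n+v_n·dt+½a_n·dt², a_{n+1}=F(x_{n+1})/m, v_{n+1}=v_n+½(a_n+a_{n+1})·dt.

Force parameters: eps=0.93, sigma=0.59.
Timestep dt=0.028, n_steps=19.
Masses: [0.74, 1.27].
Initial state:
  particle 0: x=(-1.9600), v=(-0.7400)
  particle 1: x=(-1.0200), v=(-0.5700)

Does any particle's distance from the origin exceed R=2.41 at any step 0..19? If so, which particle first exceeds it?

step 0: x0=(-1.9600) x1=(-1.0200)
step 1: x0=(-1.9800) x1=(-1.0364)
step 2: x0=(-1.9988) x1=(-1.0535)
step 3: x0=(-2.0162) x1=(-1.0714)
step 4: x0=(-2.0323) x1=(-1.0900)
step 5: x0=(-2.0471) x1=(-1.1094)
step 6: x0=(-2.0605) x1=(-1.1296)
step 7: x0=(-2.0725) x1=(-1.1507)
step 8: x0=(-2.0830) x1=(-1.1726)
step 9: x0=(-2.0918) x1=(-1.1955)
step 10: x0=(-2.0988) x1=(-1.2195)
step 11: x0=(-2.1038) x1=(-1.2446)
step 12: x0=(-2.1066) x1=(-1.2710)
step 13: x0=(-2.1067) x1=(-1.2990)
step 14: x0=(-2.1037) x1=(-1.3288)
step 15: x0=(-2.0970) x1=(-1.3607)
step 16: x0=(-2.0864) x1=(-1.3949)
step 17: x0=(-2.0728) x1=(-1.4309)
step 18: x0=(-2.0637) x1=(-1.4642)
step 19: x0=(-2.0839) x1=(-1.4804)

no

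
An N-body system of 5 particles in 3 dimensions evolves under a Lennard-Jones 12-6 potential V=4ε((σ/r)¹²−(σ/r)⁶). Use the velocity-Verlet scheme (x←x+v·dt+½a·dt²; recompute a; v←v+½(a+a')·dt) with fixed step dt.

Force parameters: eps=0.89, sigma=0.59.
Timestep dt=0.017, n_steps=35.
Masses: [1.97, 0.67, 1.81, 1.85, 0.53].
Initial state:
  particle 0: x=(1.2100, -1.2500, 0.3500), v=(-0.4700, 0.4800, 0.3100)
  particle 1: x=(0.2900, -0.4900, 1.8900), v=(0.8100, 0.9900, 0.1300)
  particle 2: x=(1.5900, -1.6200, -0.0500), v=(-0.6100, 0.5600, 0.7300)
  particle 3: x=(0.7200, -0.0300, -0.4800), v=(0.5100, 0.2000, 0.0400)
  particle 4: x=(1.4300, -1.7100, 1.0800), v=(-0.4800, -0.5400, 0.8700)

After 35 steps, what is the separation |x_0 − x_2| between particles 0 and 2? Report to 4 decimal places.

step 0: x0=(1.2100, -1.2500, 0.3500) x1=(0.2900, -0.4900, 1.8900) x2=(1.5900, -1.6200, -0.0500) x3=(0.7200, -0.0300, -0.4800) x4=(1.4300, -1.7100, 1.0800)
step 1: x0=(1.2021, -1.2419, 0.3554) x1=(0.3038, -0.4732, 1.8922) x2=(1.5796, -1.6105, -0.0375) x3=(0.7287, -0.0266, -0.4793) x4=(1.4217, -1.7189, 1.0943)
step 2: x0=(1.1941, -1.2339, 0.3610) x1=(0.3176, -0.4563, 1.8944) x2=(1.5693, -1.6010, -0.0251) x3=(0.7373, -0.0232, -0.4786) x4=(1.4133, -1.7274, 1.1078)
step 3: x0=(1.1860, -1.2258, 0.3669) x1=(0.3313, -0.4395, 1.8966) x2=(1.5591, -1.5917, -0.0128) x3=(0.7460, -0.0198, -0.4779) x4=(1.4047, -1.7355, 1.1205)
step 4: x0=(1.1777, -1.2176, 0.3732) x1=(0.3451, -0.4227, 1.8988) x2=(1.5492, -1.5827, -0.0007) x3=(0.7547, -0.0165, -0.4772) x4=(1.3960, -1.7431, 1.1325)
step 5: x0=(1.1691, -1.2090, 0.3800) x1=(0.3589, -0.4059, 1.9010) x2=(1.5397, -1.5741, 0.0110) x3=(0.7634, -0.0131, -0.4765) x4=(1.3871, -1.7504, 1.1438)
step 6: x0=(1.1601, -1.2002, 0.3874) x1=(0.3727, -0.3891, 1.9031) x2=(1.5307, -1.5660, 0.0223) x3=(0.7721, -0.0097, -0.4758) x4=(1.3781, -1.7573, 1.1544)
step 7: x0=(1.1506, -1.1909, 0.3955) x1=(0.3865, -0.3723, 1.9053) x2=(1.5222, -1.5584, 0.0330) x3=(0.7808, -0.0064, -0.4751) x4=(1.3690, -1.7639, 1.1645)
step 8: x0=(1.1406, -1.1811, 0.4041) x1=(0.4003, -0.3555, 1.9075) x2=(1.5143, -1.5514, 0.0433) x3=(0.7895, -0.0030, -0.4744) x4=(1.3598, -1.7701, 1.1741)
step 9: x0=(1.1302, -1.1710, 0.4132) x1=(0.4141, -0.3387, 1.9096) x2=(1.5068, -1.5448, 0.0532) x3=(0.7981, 0.0003, -0.4737) x4=(1.3506, -1.7760, 1.1831)
step 10: x0=(1.1194, -1.1606, 0.4228) x1=(0.4280, -0.3220, 1.9118) x2=(1.4998, -1.5387, 0.0627) x3=(0.8068, 0.0036, -0.4730) x4=(1.3413, -1.7817, 1.1916)
step 11: x0=(1.1084, -1.1500, 0.4327) x1=(0.4418, -0.3052, 1.9139) x2=(1.4930, -1.5329, 0.0720) x3=(0.8155, 0.0069, -0.4722) x4=(1.3318, -1.7870, 1.1997)
step 12: x0=(1.0972, -1.1393, 0.4428) x1=(0.4556, -0.2884, 1.9160) x2=(1.4864, -1.5272, 0.0812) x3=(0.8242, 0.0103, -0.4715) x4=(1.3224, -1.7921, 1.2073)
step 13: x0=(1.0861, -1.1285, 0.4531) x1=(0.4694, -0.2717, 1.9182) x2=(1.4799, -1.5217, 0.0904) x3=(0.8330, 0.0136, -0.4707) x4=(1.3128, -1.7968, 1.2144)
step 14: x0=(1.0749, -1.1179, 0.4634) x1=(0.4833, -0.2549, 1.9203) x2=(1.4733, -1.5161, 0.0996) x3=(0.8417, 0.0168, -0.4700) x4=(1.3032, -1.8014, 1.2212)
step 15: x0=(1.0639, -1.1074, 0.4737) x1=(0.4971, -0.2382, 1.9224) x2=(1.4666, -1.5104, 0.1090) x3=(0.8504, 0.0201, -0.4692) x4=(1.2936, -1.8056, 1.2276)
step 16: x0=(1.0530, -1.0971, 0.4839) x1=(0.5110, -0.2215, 1.9245) x2=(1.4598, -1.5046, 0.1185) x3=(0.8591, 0.0234, -0.4685) x4=(1.2839, -1.8096, 1.2336)
step 17: x0=(1.0423, -1.0870, 0.4940) x1=(0.5248, -0.2047, 1.9266) x2=(1.4527, -1.4985, 0.1283) x3=(0.8678, 0.0267, -0.4677) x4=(1.2742, -1.8133, 1.2392)
step 18: x0=(1.0319, -1.0772, 0.5040) x1=(0.5387, -0.1880, 1.9287) x2=(1.4454, -1.4923, 0.1383) x3=(0.8765, 0.0299, -0.4669) x4=(1.2644, -1.8168, 1.2445)
step 19: x0=(1.0217, -1.0677, 0.5138) x1=(0.5525, -0.1713, 1.9307) x2=(1.4378, -1.4858, 0.1486) x3=(0.8852, 0.0332, -0.4661) x4=(1.2546, -1.8200, 1.2494)
step 20: x0=(1.0118, -1.0585, 0.5235) x1=(0.5664, -0.1546, 1.9328) x2=(1.4300, -1.4790, 0.1592) x3=(0.8940, 0.0364, -0.4653) x4=(1.2447, -1.8230, 1.2540)
step 21: x0=(1.0021, -1.0495, 0.5329) x1=(0.5803, -0.1379, 1.9348) x2=(1.4218, -1.4720, 0.1701) x3=(0.9027, 0.0396, -0.4645) x4=(1.2348, -1.8258, 1.2582)
step 22: x0=(0.9927, -1.0409, 0.5422) x1=(0.5941, -0.1212, 1.9369) x2=(1.4134, -1.4647, 0.1813) x3=(0.9114, 0.0428, -0.4637) x4=(1.2249, -1.8283, 1.2621)
step 23: x0=(0.9836, -1.0326, 0.5513) x1=(0.6080, -0.1045, 1.9389) x2=(1.4047, -1.4571, 0.1927) x3=(0.9201, 0.0460, -0.4629) x4=(1.2149, -1.8305, 1.2657)
step 24: x0=(0.9748, -1.0246, 0.5602) x1=(0.6219, -0.0879, 1.9409) x2=(1.3956, -1.4493, 0.2045) x3=(0.9288, 0.0492, -0.4621) x4=(1.2050, -1.8326, 1.2690)
step 25: x0=(0.9663, -1.0169, 0.5689) x1=(0.6358, -0.0712, 1.9429) x2=(1.3863, -1.4411, 0.2165) x3=(0.9376, 0.0524, -0.4612) x4=(1.1950, -1.8343, 1.2719)
step 26: x0=(0.9580, -1.0095, 0.5774) x1=(0.6497, -0.0546, 1.9449) x2=(1.3767, -1.4327, 0.2288) x3=(0.9463, 0.0556, -0.4604) x4=(1.1850, -1.8359, 1.2745)
step 27: x0=(0.9499, -1.0023, 0.5858) x1=(0.6635, -0.0379, 1.9469) x2=(1.3668, -1.4241, 0.2414) x3=(0.9550, 0.0588, -0.4595) x4=(1.1749, -1.8372, 1.2768)
step 28: x0=(0.9421, -0.9955, 0.5941) x1=(0.6774, -0.0213, 1.9489) x2=(1.3567, -1.4153, 0.2542) x3=(0.9638, 0.0619, -0.4587) x4=(1.1649, -1.8382, 1.2788)
step 29: x0=(0.9345, -0.9888, 0.6022) x1=(0.6913, -0.0047, 1.9509) x2=(1.3464, -1.4062, 0.2673) x3=(0.9725, 0.0651, -0.4578) x4=(1.1548, -1.8390, 1.2804)
step 30: x0=(0.9270, -0.9823, 0.6103) x1=(0.7052, 0.0120, 1.9528) x2=(1.3359, -1.3971, 0.2805) x3=(0.9812, 0.0682, -0.4569) x4=(1.1448, -1.8395, 1.2817)
step 31: x0=(0.9197, -0.9760, 0.6183) x1=(0.7191, 0.0286, 1.9548) x2=(1.3253, -1.3878, 0.2938) x3=(0.9900, 0.0713, -0.4560) x4=(1.1347, -1.8398, 1.2827)
step 32: x0=(0.9123, -0.9697, 0.6263) x1=(0.7330, 0.0452, 1.9567) x2=(1.3147, -1.3786, 0.3073) x3=(0.9987, 0.0745, -0.4552) x4=(1.1246, -1.8398, 1.2833)
step 33: x0=(0.9049, -0.9633, 0.6345) x1=(0.7469, 0.0618, 1.9587) x2=(1.3042, -1.3695, 0.3207) x3=(1.0074, 0.0776, -0.4543) x4=(1.1145, -1.8395, 1.2836)
step 34: x0=(0.8973, -0.9568, 0.6428) x1=(0.7608, 0.0783, 1.9606) x2=(1.2938, -1.3607, 0.3340) x3=(1.0162, 0.0807, -0.4534) x4=(1.1045, -1.8389, 1.2835)
step 35: x0=(0.8894, -0.9500, 0.6514) x1=(0.7747, 0.0949, 1.9625) x2=(1.2838, -1.3522, 0.3471) x3=(1.0249, 0.0838, -0.4524) x4=(1.0944, -1.8380, 1.2831)

0.6402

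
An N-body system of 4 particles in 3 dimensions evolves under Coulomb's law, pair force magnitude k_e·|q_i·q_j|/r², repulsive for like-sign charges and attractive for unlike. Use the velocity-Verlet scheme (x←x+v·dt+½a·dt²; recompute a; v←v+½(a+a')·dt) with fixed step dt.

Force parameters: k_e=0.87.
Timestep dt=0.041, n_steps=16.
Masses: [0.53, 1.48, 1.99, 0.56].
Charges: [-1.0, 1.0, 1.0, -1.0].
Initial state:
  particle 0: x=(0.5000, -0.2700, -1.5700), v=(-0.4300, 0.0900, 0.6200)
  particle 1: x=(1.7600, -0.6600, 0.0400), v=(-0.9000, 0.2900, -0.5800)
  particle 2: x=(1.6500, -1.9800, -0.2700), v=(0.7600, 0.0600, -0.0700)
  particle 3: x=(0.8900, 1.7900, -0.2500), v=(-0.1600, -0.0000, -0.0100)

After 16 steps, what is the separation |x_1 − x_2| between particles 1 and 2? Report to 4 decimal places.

1.8827

step 0: x0=(0.5000, -0.2700, -1.5700) x1=(1.7600, -0.6600, 0.0400) x2=(1.6500, -1.9800, -0.2700) x3=(0.8900, 1.7900, -0.2500)
step 1: x0=(0.4826, -0.2667, -1.5443) x1=(1.7230, -0.6478, 0.0162) x2=(1.6811, -1.9777, -0.2729) x3=(0.8836, 1.7899, -0.2503)
step 2: x0=(0.4658, -0.2643, -1.5181) x1=(1.6859, -0.6348, -0.0077) x2=(1.7121, -1.9756, -0.2760) x3=(0.8773, 1.7896, -0.2503)
step 3: x0=(0.4496, -0.2627, -1.4914) x1=(1.6485, -0.6212, -0.0317) x2=(1.7431, -1.9738, -0.2793) x3=(0.8714, 1.7892, -0.2500)
step 4: x0=(0.4340, -0.2619, -1.4642) x1=(1.6109, -0.6068, -0.0559) x2=(1.7740, -1.9722, -0.2826) x3=(0.8656, 1.7886, -0.2495)
step 5: x0=(0.4191, -0.2620, -1.4363) x1=(1.5730, -0.5918, -0.0801) x2=(1.8049, -1.9708, -0.2861) x3=(0.8601, 1.7878, -0.2488)
step 6: x0=(0.4049, -0.2629, -1.4078) x1=(1.5348, -0.5760, -0.1046) x2=(1.8358, -1.9697, -0.2897) x3=(0.8549, 1.7868, -0.2478)
step 7: x0=(0.3914, -0.2648, -1.3788) x1=(1.4962, -0.5596, -0.1292) x2=(1.8666, -1.9688, -0.2934) x3=(0.8499, 1.7856, -0.2465)
step 8: x0=(0.3787, -0.2675, -1.3490) x1=(1.4573, -0.5425, -0.1540) x2=(1.8975, -1.9681, -0.2972) x3=(0.8451, 1.7842, -0.2450)
step 9: x0=(0.3669, -0.2711, -1.3185) x1=(1.4179, -0.5248, -0.1791) x2=(1.9284, -1.9676, -0.3010) x3=(0.8406, 1.7826, -0.2433)
step 10: x0=(0.3559, -0.2756, -1.2873) x1=(1.3781, -0.5064, -0.2044) x2=(1.9592, -1.9673, -0.3050) x3=(0.8364, 1.7808, -0.2413)
step 11: x0=(0.3460, -0.2810, -1.2552) x1=(1.3378, -0.4875, -0.2300) x2=(1.9902, -1.9671, -0.3090) x3=(0.8324, 1.7788, -0.2392)
step 12: x0=(0.3372, -0.2873, -1.2223) x1=(1.2970, -0.4679, -0.2560) x2=(2.0211, -1.9670, -0.3130) x3=(0.8286, 1.7765, -0.2368)
step 13: x0=(0.3296, -0.2946, -1.1884) x1=(1.2556, -0.4478, -0.2823) x2=(2.0521, -1.9671, -0.3171) x3=(0.8252, 1.7741, -0.2343)
step 14: x0=(0.3232, -0.3027, -1.1534) x1=(1.2136, -0.4271, -0.3090) x2=(2.0831, -1.9673, -0.3212) x3=(0.8219, 1.7714, -0.2315)
step 15: x0=(0.3184, -0.3118, -1.1173) x1=(1.1710, -0.4059, -0.3361) x2=(2.1141, -1.9675, -0.3254) x3=(0.8189, 1.7684, -0.2286)
step 16: x0=(0.3153, -0.3218, -1.0798) x1=(1.1276, -0.3841, -0.3637) x2=(2.1451, -1.9678, -0.3296) x3=(0.8162, 1.7652, -0.2256)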